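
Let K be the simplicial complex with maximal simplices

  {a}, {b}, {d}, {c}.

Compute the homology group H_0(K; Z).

H_0 ≅ Z^4.

K has 4 vertices.
rank ∂_0 = 0, rank ∂_1 = 0 ⇒ b_0 = 4 − 0 − 0 = 4. So H_0 ≅ Z^4.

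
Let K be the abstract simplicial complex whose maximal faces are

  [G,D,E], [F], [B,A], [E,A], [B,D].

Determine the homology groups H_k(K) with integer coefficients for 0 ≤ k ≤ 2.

Order the vertices as A < B < D < E < F < G. Listing each simplex with vertices in this order, K has dimension 2 with simplices:

  0-simplices (6): A, B, D, E, F, G
  1-simplices (6): AB, AE, BD, DE, DG, EG
  2-simplices (1): DEG

giving chain groups C_0 ≅ Z^6, C_1 ≅ Z^6, C_2 ≅ Z^1.

Boundary ∂_1: C_1 → C_0 sends each edge [p,q] (with p < q) to q − p. For instance
  ∂DG = G − D.
As a 6×6 matrix over Z this has rank 4, with invariant factors (1,1,1,1).

Boundary ∂_2: C_2 → C_1 sends each 2-simplex [p,q,r] to [q,r] − [p,r] + [p,q]. For instance
  ∂DEG = EG − DG + DE.
This gives a 6×1 integer matrix of rank 1; reducing to Smith normal form yields diagonal entries (1).

Computing H_k = (kernel of ∂_k) / (image of ∂_{k+1}):

  H_0: rank C_0 − rank ∂_1 = 6 − 4 = 2, and the invariant factors of ∂_1 are all 1, so H_0 ≅ Z^2.
  H_1: rank ker ∂_1 − rank ∂_2 = (6 − 4) − 1 = 1, and the invariant factors of ∂_2 are all 1, so H_1 ≅ Z.
  H_2: rank ker ∂_2 − rank ∂_3 = (1 − 1) − 0 = 0, and there is no ∂_3, so H_2 ≅ 0.

H_0 ≅ Z^2,  H_1 ≅ Z,  H_2 = 0.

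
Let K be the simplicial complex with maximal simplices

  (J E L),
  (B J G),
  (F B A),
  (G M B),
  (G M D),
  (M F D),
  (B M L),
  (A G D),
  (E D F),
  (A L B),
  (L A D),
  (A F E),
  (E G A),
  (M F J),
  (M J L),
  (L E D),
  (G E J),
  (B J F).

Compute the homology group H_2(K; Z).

K has 9 vertices, 27 edges, 18 triangles.
rank ∂_2 = 18, rank ∂_3 = 0 ⇒ b_2 = 18 − 18 − 0 = 0. So H_2 ≅ 0.

H_2 = 0.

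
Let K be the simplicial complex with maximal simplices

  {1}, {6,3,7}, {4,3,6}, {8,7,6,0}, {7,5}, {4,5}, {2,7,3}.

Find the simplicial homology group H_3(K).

We work with the vertex ordering 0 < 1 < 2 < 3 < 4 < 5 < 6 < 7 < 8. The simplices of K, each written with vertices in increasing order, are:

  0-simplices (9): [0], [1], [2], [3], [4], [5], [6], [7], [8]
  1-simplices (14): [0,6], [0,7], [0,8], [2,3], [2,7], [3,4], [3,6], [3,7], [4,5], [4,6], [5,7], [6,7], [6,8], [7,8]
  2-simplices (7): [0,6,7], [0,6,8], [0,7,8], [2,3,7], [3,4,6], [3,6,7], [6,7,8]
  3-simplices (1): [0,6,7,8]

Hence C_0 ≅ Z^9, C_1 ≅ Z^14, C_2 ≅ Z^7, C_3 ≅ Z^1.

Boundary ∂_1: C_1 → C_0 sends each edge [p,q] (with p < q) to q − p. For instance
  ∂[2,3] = [3] − [2].
The resulting 9×14 matrix has rank 7, and its Smith normal form has invariant factors (1,1,1,1,1,1,1).

The boundary map ∂_2: C_2 → C_1 maps a triangle to the signed sum of its edges. For instance
  ∂[6,7,8] = [7,8] − [6,8] + [6,7],
  ∂[2,3,7] = [3,7] − [2,7] + [2,3].
The resulting 14×7 matrix has rank 6, and its Smith normal form has invariant factors (1,1,1,1,1,1).

The boundary map ∂_3: C_3 → C_2 sends each 3-simplex σ to the alternating sum Σ_i (−1)^i (σ with its i-th vertex removed). For instance
  ∂[0,6,7,8] = [6,7,8] − [0,7,8] + [0,6,8] − [0,6,7].
As a 7×1 matrix over Z this has rank 1, with invariant factors (1).

Reading off H_k = ker ∂_k / im ∂_{k+1}:

  H_3: rank ker ∂_3 − rank ∂_4 = (1 − 1) − 0 = 0, and there is no ∂_4, so H_3 ≅ 0.

H_3 = 0.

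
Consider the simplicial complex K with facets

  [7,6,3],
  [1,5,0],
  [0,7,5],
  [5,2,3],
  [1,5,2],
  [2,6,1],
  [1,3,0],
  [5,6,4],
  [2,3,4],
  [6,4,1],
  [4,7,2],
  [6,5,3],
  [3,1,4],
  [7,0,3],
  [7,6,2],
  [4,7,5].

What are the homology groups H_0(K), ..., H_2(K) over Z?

H_0 = Z,  H_1 = Z^2,  H_2 = Z.

Take the total order 0 < 1 < 2 < 3 < 4 < 5 < 6 < 7 on the vertex set. Then K (dimension 2) consists of the simplices:

  0-simplices (8): [0], [1], [2], [3], [4], [5], [6], [7]
  1-simplices (24): (24 of them)
  2-simplices (16): [0,1,3], [0,1,5], [0,3,7], [0,5,7], [1,2,5], [1,2,6], [1,3,4], [1,4,6], [2,3,4], [2,3,5], [2,4,7], [2,6,7], [3,5,6], [3,6,7], [4,5,6], [4,5,7]

giving chain groups C_0 ≅ Z^8, C_1 ≅ Z^24, C_2 ≅ Z^16.

The boundary map ∂_1: C_1 → C_0 maps an edge to its endpoints' difference, ∂[p,q] = q − p. For instance
  ∂[1,3] = [3] − [1].
The 8×24 boundary matrix has rank 7 and Smith normal form diag(1,1,1,1,1,1,1).

∂_2: C_2 → C_1 acts by ∂[p,q,r] = [q,r] − [p,r] + [p,q]. For instance
  ∂[3,5,6] = [5,6] − [3,6] + [3,5],
  ∂[1,3,4] = [3,4] − [1,4] + [1,3].
The 24×16 boundary matrix has rank 15 and Smith normal form diag(1,1,1,1,1,1,1,1,1,1,1,1,1,1,1).

From H_k ≅ ker(∂_k) / im(∂_{k+1}) we obtain:

  H_0: rank C_0 − rank ∂_1 = 8 − 7 = 1, and the invariant factors of ∂_1 are all 1, so H_0 = Z.
  H_1: rank ker ∂_1 − rank ∂_2 = (24 − 7) − 15 = 2, and the invariant factors of ∂_2 are all 1, so H_1 = Z^2.
  H_2: rank ker ∂_2 − rank ∂_3 = (16 − 15) − 0 = 1, and there is no ∂_3, so H_2 = Z.

As a check, the Euler characteristic is 8 − 24 + 16 = 0, which agrees with 1 − 2 + 1 = 0.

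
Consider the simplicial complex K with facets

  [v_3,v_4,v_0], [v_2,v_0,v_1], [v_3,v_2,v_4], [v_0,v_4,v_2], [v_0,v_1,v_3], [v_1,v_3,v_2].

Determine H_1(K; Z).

Take the total order v_0 < v_1 < v_2 < v_3 < v_4 on the vertex set. Then K (dimension 2) consists of the simplices:

  0-simplices (5): [v_0], [v_1], [v_2], [v_3], [v_4]
  1-simplices (9): [v_0,v_1], [v_0,v_2], [v_0,v_3], [v_0,v_4], [v_1,v_2], [v_1,v_3], [v_2,v_3], [v_2,v_4], [v_3,v_4]
  2-simplices (6): [v_0,v_1,v_2], [v_0,v_1,v_3], [v_0,v_2,v_4], [v_0,v_3,v_4], [v_1,v_2,v_3], [v_2,v_3,v_4]

so the chain groups are C_0 ≅ Z^5, C_1 ≅ Z^9, C_2 ≅ Z^6.

The boundary map ∂_1: C_1 → C_0 sends each edge [p,q] (with p < q) to q − p. For instance
  ∂[v_0,v_4] = [v_4] − [v_0].
This gives a 5×9 integer matrix of rank 4; reducing to Smith normal form yields diagonal entries (1,1,1,1).

Boundary ∂_2: C_2 → C_1 acts by ∂[p,q,r] = [q,r] − [p,r] + [p,q]. For instance
  ∂[v_2,v_3,v_4] = [v_3,v_4] − [v_2,v_4] + [v_2,v_3],
  ∂[v_0,v_1,v_3] = [v_1,v_3] − [v_0,v_3] + [v_0,v_1].
The 9×6 boundary matrix has rank 5 and Smith normal form diag(1,1,1,1,1).

Now H_k = ker ∂_k / im ∂_{k+1}, so:

  H_1: rank ker ∂_1 − rank ∂_2 = (9 − 4) − 5 = 0, and the invariant factors of ∂_2 are all 1, so H_1 ≅ 0.

H_1 = 0.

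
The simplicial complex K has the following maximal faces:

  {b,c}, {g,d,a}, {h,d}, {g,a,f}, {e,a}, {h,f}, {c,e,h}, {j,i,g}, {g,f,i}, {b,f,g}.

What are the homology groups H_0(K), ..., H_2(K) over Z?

H_0 ≅ Z,  H_1 ≅ Z^3,  H_2 = 0.

K has 10 vertices, 18 edges, 6 triangles.
rank ∂_0 = 0, rank ∂_1 = 9 ⇒ b_0 = 10 − 0 − 9 = 1; all invariant factors of ∂_1 are 1 so no torsion. So H_0 ≅ Z.
rank ∂_1 = 9, rank ∂_2 = 6 ⇒ b_1 = 18 − 9 − 6 = 3; all invariant factors of ∂_2 are 1 so no torsion. So H_1 ≅ Z^3.
rank ∂_2 = 6, rank ∂_3 = 0 ⇒ b_2 = 6 − 6 − 0 = 0. So H_2 ≅ 0.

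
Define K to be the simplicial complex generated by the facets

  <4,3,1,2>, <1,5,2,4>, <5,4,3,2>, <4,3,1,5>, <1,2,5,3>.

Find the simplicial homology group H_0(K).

Take the total order 1 < 2 < 3 < 4 < 5 on the vertex set. Then K (dimension 3) consists of the simplices:

  0-simplices (5): [1], [2], [3], [4], [5]
  1-simplices (10): [1,2], [1,3], [1,4], [1,5], [2,3], [2,4], [2,5], [3,4], [3,5], [4,5]
  2-simplices (10): [1,2,3], [1,2,4], [1,2,5], [1,3,4], [1,3,5], [1,4,5], [2,3,4], [2,3,5], [2,4,5], [3,4,5]
  3-simplices (5): [1,2,3,4], [1,2,3,5], [1,2,4,5], [1,3,4,5], [2,3,4,5]

giving chain groups C_0 ≅ Z^5, C_1 ≅ Z^10, C_2 ≅ Z^10, C_3 ≅ Z^5.

The boundary map ∂_1: C_1 → C_0 sends each edge [p,q] (with p < q) to q − p.
As a 5×10 matrix over Z this has rank 4, with invariant factors (1,1,1,1).

Boundary ∂_2: C_2 → C_1 maps a triangle to the signed sum of its edges. For instance
  ∂[2,4,5] = [4,5] − [2,5] + [2,4],
  ∂[1,2,4] = [2,4] − [1,4] + [1,2].
As a 10×10 matrix over Z this has rank 6, with invariant factors (1,1,1,1,1,1).

∂_3: C_3 → C_2 sends each 3-simplex σ to the alternating sum Σ_i (−1)^i (σ with its i-th vertex removed). For instance
  ∂[1,3,4,5] = [3,4,5] − [1,4,5] + [1,3,5] − [1,3,4],
  ∂[1,2,3,5] = [2,3,5] − [1,3,5] + [1,2,5] − [1,2,3].
The 10×5 boundary matrix has rank 4 and Smith normal form diag(1,1,1,1).

From H_k ≅ ker(∂_k) / im(∂_{k+1}) we obtain:

  H_0: rank C_0 − rank ∂_1 = 5 − 4 = 1, and the invariant factors of ∂_1 are all 1, so H_0 = Z.

H_0 ≅ Z.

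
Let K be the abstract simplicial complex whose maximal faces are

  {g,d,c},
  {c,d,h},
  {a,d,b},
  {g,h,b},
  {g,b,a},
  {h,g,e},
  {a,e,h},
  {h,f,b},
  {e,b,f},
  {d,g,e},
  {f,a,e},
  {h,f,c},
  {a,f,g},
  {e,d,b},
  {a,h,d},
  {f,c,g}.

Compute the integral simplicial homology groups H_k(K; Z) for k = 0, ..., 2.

We work with the vertex ordering a < b < c < d < e < f < g < h. The simplices of K, each written with vertices in increasing order, are:

  0-simplices (8): a, b, c, d, e, f, g, h
  1-simplices (24): ab, ad, ae, af, ag, ah, bd, be, bf, bg, bh, cd, cf, cg, ch, de, dg, dh, ef, eg, eh, fg, fh, gh
  2-simplices (16): abd, abg, adh, aef, aeh, afg, bde, bef, bfh, bgh, cdg, cdh, cfg, cfh, deg, egh

Hence C_0 ≅ Z^8, C_1 ≅ Z^24, C_2 ≅ Z^16.

∂_1: C_1 → C_0 sends each edge [p,q] (with p < q) to q − p. For instance
  ∂bg = g − b.
As a 8×24 matrix over Z this has rank 7, with invariant factors (1,1,1,1,1,1,1).

∂_2: C_2 → C_1 maps a triangle to the signed sum of its edges. For instance
  ∂bde = de − be + bd,
  ∂adh = dh − ah + ad.
The 24×16 boundary matrix has rank 15 and Smith normal form diag(1,1,1,1,1,1,1,1,1,1,1,1,1,1,1).

Computing H_k = (kernel of ∂_k) / (image of ∂_{k+1}):

  H_0: rank C_0 − rank ∂_1 = 8 − 7 = 1, and the invariant factors of ∂_1 are all 1, so H_0 ≅ Z.
  H_1: rank ker ∂_1 − rank ∂_2 = (24 − 7) − 15 = 2, and the invariant factors of ∂_2 are all 1, so H_1 ≅ Z^2.
  H_2: rank ker ∂_2 − rank ∂_3 = (16 − 15) − 0 = 1, and there is no ∂_3, so H_2 ≅ Z.

As a check, the Euler characteristic is 8 − 24 + 16 = 0, which agrees with 1 − 2 + 1 = 0.

H_0 ≅ Z,  H_1 ≅ Z^2,  H_2 ≅ Z.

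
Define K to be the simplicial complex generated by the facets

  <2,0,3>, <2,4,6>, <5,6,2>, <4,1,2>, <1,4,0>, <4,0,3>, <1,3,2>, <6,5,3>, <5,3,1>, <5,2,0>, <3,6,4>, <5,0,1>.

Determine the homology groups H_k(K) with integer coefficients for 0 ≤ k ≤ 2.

H_0 = Z,  H_1 = Z/2,  H_2 = 0.

We work with the vertex ordering 0 < 1 < 2 < 3 < 4 < 5 < 6. The simplices of K, each written with vertices in increasing order, are:

  0-simplices (7): [0], [1], [2], [3], [4], [5], [6]
  1-simplices (18): [0,1], [0,2], [0,3], [0,4], [0,5], [1,2], [1,3], [1,4], [1,5], [2,3], [2,4], [2,5], [2,6], [3,4], [3,5], [3,6], [4,6], [5,6]
  2-simplices (12): [0,1,4], [0,1,5], [0,2,3], [0,2,5], [0,3,4], [1,2,3], [1,2,4], [1,3,5], [2,4,6], [2,5,6], [3,4,6], [3,5,6]

Hence C_0 ≅ Z^7, C_1 ≅ Z^18, C_2 ≅ Z^12.

∂_1: C_1 → C_0 is given by ∂[p,q] = [q] − [p].
As a 7×18 matrix over Z this has rank 6, with invariant factors (1,1,1,1,1,1).

Boundary ∂_2: C_2 → C_1 sends each 2-simplex [p,q,r] to [q,r] − [p,r] + [p,q]. For instance
  ∂[2,4,6] = [4,6] − [2,6] + [2,4],
  ∂[3,5,6] = [5,6] − [3,6] + [3,5].
This gives a 18×12 integer matrix of rank 12; reducing to Smith normal form yields diagonal entries (1,1,1,1,1,1,1,1,1,1,1,2).

Computing H_k = (kernel of ∂_k) / (image of ∂_{k+1}):

  H_0: rank C_0 − rank ∂_1 = 7 − 6 = 1, and the invariant factors of ∂_1 are all 1, so H_0 = Z.
  H_1: rank ker ∂_1 − rank ∂_2 = (18 − 6) − 12 = 0, and ∂_2 has invariant factor 2 > 1, so H_1 = Z/2.
  H_2: rank ker ∂_2 − rank ∂_3 = (12 − 12) − 0 = 0, and there is no ∂_3, so H_2 = 0.

(K is a triangulation of the real projective plane RP^2.)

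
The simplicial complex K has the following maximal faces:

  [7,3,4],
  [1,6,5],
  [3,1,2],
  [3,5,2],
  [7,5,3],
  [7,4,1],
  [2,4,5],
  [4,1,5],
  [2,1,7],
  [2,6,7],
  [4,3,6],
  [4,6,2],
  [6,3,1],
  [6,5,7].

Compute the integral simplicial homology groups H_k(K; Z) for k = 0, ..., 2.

Order the vertices as 1 < 2 < 3 < 4 < 5 < 6 < 7. Listing each simplex with vertices in this order, K has dimension 2 with simplices:

  0-simplices (7): [1], [2], [3], [4], [5], [6], [7]
  1-simplices (21): [1,2], [1,3], [1,4], [1,5], [1,6], [1,7], [2,3], [2,4], [2,5], [2,6], [2,7], [3,4], [3,5], [3,6], [3,7], [4,5], [4,6], [4,7], [5,6], [5,7], [6,7]
  2-simplices (14): [1,2,3], [1,2,7], [1,3,6], [1,4,5], [1,4,7], [1,5,6], [2,3,5], [2,4,5], [2,4,6], [2,6,7], [3,4,6], [3,4,7], [3,5,7], [5,6,7]

so the chain groups are C_0 ≅ Z^7, C_1 ≅ Z^21, C_2 ≅ Z^14.

∂_1: C_1 → C_0 is given by ∂[p,q] = [q] − [p].
The 7×21 boundary matrix has rank 6 and Smith normal form diag(1,1,1,1,1,1).

The boundary map ∂_2: C_2 → C_1 sends each 2-simplex [p,q,r] to [q,r] − [p,r] + [p,q]. For instance
  ∂[1,2,3] = [2,3] − [1,3] + [1,2],
  ∂[2,3,5] = [3,5] − [2,5] + [2,3].
The 21×14 boundary matrix has rank 13 and Smith normal form diag(1,1,1,1,1,1,1,1,1,1,1,1,1).

From H_k ≅ ker(∂_k) / im(∂_{k+1}) we obtain:

  H_0: rank C_0 − rank ∂_1 = 7 − 6 = 1, and the invariant factors of ∂_1 are all 1, so H_0 ≅ Z.
  H_1: rank ker ∂_1 − rank ∂_2 = (21 − 6) − 13 = 2, and the invariant factors of ∂_2 are all 1, so H_1 ≅ Z^2.
  H_2: rank ker ∂_2 − rank ∂_3 = (14 − 13) − 0 = 1, and there is no ∂_3, so H_2 ≅ Z.

H_0 ≅ Z,  H_1 ≅ Z^2,  H_2 ≅ Z.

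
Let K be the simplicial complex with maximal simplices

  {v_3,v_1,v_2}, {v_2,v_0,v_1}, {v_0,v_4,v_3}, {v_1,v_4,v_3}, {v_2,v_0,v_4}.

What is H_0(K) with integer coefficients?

Order the vertices as v_0 < v_1 < v_2 < v_3 < v_4. Listing each simplex with vertices in this order, K has dimension 2 with simplices:

  0-simplices (5): [v_0], [v_1], [v_2], [v_3], [v_4]
  1-simplices (10): [v_0,v_1], [v_0,v_2], [v_0,v_3], [v_0,v_4], [v_1,v_2], [v_1,v_3], [v_1,v_4], [v_2,v_3], [v_2,v_4], [v_3,v_4]
  2-simplices (5): [v_0,v_1,v_2], [v_0,v_2,v_4], [v_0,v_3,v_4], [v_1,v_2,v_3], [v_1,v_3,v_4]

so the chain groups are C_0 ≅ Z^5, C_1 ≅ Z^10, C_2 ≅ Z^5.

∂_1: C_1 → C_0 is given by ∂[p,q] = [q] − [p]. For instance
  ∂[v_3,v_4] = [v_4] − [v_3].
This gives a 5×10 integer matrix of rank 4; reducing to Smith normal form yields diagonal entries (1,1,1,1).

The boundary map ∂_2: C_2 → C_1 maps a triangle to the signed sum of its edges. For instance
  ∂[v_0,v_3,v_4] = [v_3,v_4] − [v_0,v_4] + [v_0,v_3],
  ∂[v_0,v_1,v_2] = [v_1,v_2] − [v_0,v_2] + [v_0,v_1].
As a 10×5 matrix over Z this has rank 5, with invariant factors (1,1,1,1,1).

From H_k ≅ ker(∂_k) / im(∂_{k+1}) we obtain:

  H_0: rank C_0 − rank ∂_1 = 5 − 4 = 1, and the invariant factors of ∂_1 are all 1, so H_0 = Z.

H_0 ≅ Z.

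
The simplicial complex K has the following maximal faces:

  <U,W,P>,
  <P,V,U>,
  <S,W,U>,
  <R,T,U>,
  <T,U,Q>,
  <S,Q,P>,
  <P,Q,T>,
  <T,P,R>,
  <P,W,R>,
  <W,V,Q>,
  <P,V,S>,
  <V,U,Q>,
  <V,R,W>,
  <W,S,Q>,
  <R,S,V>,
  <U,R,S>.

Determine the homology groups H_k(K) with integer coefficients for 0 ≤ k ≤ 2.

Fix the vertex order P < Q < R < S < T < U < V < W and write every simplex with vertices in increasing order. Then dim K = 2 and the simplices of K are:

  0-simplices (8): P, Q, R, S, T, U, V, W
  1-simplices (24): PQ, PR, PS, PT, PU, PV, PW, QS, QT, QU, QV, QW, RS, RT, RU, RV, RW, SU, SV, SW, TU, UV, UW, VW
  2-simplices (16): PQS, PQT, PRT, PRW, PSV, PUV, PUW, QSW, QTU, QUV, QVW, RSU, RSV, RTU, RVW, SUW

Hence C_0 ≅ Z^8, C_1 ≅ Z^24, C_2 ≅ Z^16.

The boundary map ∂_1: C_1 → C_0 sends each edge [p,q] (with p < q) to q − p. For instance
  ∂PU = U − P.
This gives a 8×24 integer matrix of rank 7; reducing to Smith normal form yields diagonal entries (1,1,1,1,1,1,1).

∂_2: C_2 → C_1 maps a triangle to the signed sum of its edges. For instance
  ∂SUW = UW − SW + SU,
  ∂PRW = RW − PW + PR.
As a 24×16 matrix over Z this has rank 15, with invariant factors (1,1,1,1,1,1,1,1,1,1,1,1,1,1,1).

Now H_k = ker ∂_k / im ∂_{k+1}, so:

  H_0: rank C_0 − rank ∂_1 = 8 − 7 = 1, and the invariant factors of ∂_1 are all 1, so H_0 = Z.
  H_1: rank ker ∂_1 − rank ∂_2 = (24 − 7) − 15 = 2, and the invariant factors of ∂_2 are all 1, so H_1 = Z^2.
  H_2: rank ker ∂_2 − rank ∂_3 = (16 − 15) − 0 = 1, and there is no ∂_3, so H_2 = Z.

As a check, the Euler characteristic is 8 − 24 + 16 = 0, which agrees with 1 − 2 + 1 = 0.

H_0 ≅ Z,  H_1 ≅ Z^2,  H_2 ≅ Z.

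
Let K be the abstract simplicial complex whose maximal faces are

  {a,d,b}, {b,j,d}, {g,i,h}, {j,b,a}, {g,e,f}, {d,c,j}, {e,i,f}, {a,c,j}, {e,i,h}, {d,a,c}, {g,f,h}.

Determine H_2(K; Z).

K has 10 vertices, 19 edges, 11 triangles.
rank ∂_2 = 10, rank ∂_3 = 0 ⇒ b_2 = 11 − 10 − 0 = 1. So H_2 ≅ Z.

H_2 ≅ Z.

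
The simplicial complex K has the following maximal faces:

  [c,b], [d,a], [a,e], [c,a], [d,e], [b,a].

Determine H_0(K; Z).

H_0 ≅ Z.

Fix the vertex order a < b < c < d < e and write every simplex with vertices in increasing order. Then dim K = 1 and the simplices of K are:

  0-simplices (5): a, b, c, d, e
  1-simplices (6): ab, ac, ad, ae, bc, de

giving chain groups C_0 ≅ Z^5, C_1 ≅ Z^6.

The boundary map ∂_1: C_1 → C_0 sends each edge [p,q] (with p < q) to q − p.
The resulting 5×6 matrix has rank 4, and its Smith normal form has invariant factors (1,1,1,1).

Now H_k = ker ∂_k / im ∂_{k+1}, so:

  H_0: rank C_0 − rank ∂_1 = 5 − 4 = 1, and the invariant factors of ∂_1 are all 1, so H_0 = Z.

(K is a triangulation of a wedge of 2 circles.)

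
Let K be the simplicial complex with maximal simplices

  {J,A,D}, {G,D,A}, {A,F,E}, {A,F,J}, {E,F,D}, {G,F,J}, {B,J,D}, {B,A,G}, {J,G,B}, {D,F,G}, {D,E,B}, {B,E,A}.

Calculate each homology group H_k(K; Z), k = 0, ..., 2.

H_0 = Z,  H_1 = Z/2,  H_2 = 0.

Order the vertices as A < B < D < E < F < G < J. Listing each simplex with vertices in this order, K has dimension 2 with simplices:

  0-simplices (7): A, B, D, E, F, G, J
  1-simplices (18): AB, AD, AE, AF, AG, AJ, BD, BE, BG, BJ, DE, DF, DG, DJ, EF, FG, FJ, GJ
  2-simplices (12): ABE, ABG, ADG, ADJ, AEF, AFJ, BDE, BDJ, BGJ, DEF, DFG, FGJ

giving chain groups C_0 ≅ Z^7, C_1 ≅ Z^18, C_2 ≅ Z^12.

The boundary map ∂_1: C_1 → C_0 is given by ∂[p,q] = [q] − [p].
As a 7×18 matrix over Z this has rank 6, with invariant factors (1,1,1,1,1,1).

∂_2: C_2 → C_1 sends each 2-simplex [p,q,r] to [q,r] − [p,r] + [p,q]. For instance
  ∂ADJ = DJ − AJ + AD,
  ∂AFJ = FJ − AJ + AF.
As a 18×12 matrix over Z this has rank 12, with invariant factors (1,1,1,1,1,1,1,1,1,1,1,2).

Reading off H_k = ker ∂_k / im ∂_{k+1}:

  H_0: rank C_0 − rank ∂_1 = 7 − 6 = 1, and the invariant factors of ∂_1 are all 1, so H_0 ≅ Z.
  H_1: rank ker ∂_1 − rank ∂_2 = (18 − 6) − 12 = 0, and ∂_2 has invariant factor 2 > 1, so H_1 ≅ Z/2.
  H_2: rank ker ∂_2 − rank ∂_3 = (12 − 12) − 0 = 0, and there is no ∂_3, so H_2 ≅ 0.

(K is a triangulation of the real projective plane RP^2.)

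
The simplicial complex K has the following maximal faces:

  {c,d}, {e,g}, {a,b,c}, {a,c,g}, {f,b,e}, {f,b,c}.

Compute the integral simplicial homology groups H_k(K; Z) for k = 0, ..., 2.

H_0 ≅ Z,  H_1 ≅ Z,  H_2 = 0.

Take the total order a < b < c < d < e < f < g on the vertex set. Then K (dimension 2) consists of the simplices:

  0-simplices (7): a, b, c, d, e, f, g
  1-simplices (11): ab, ac, ag, bc, be, bf, cd, cf, cg, ef, eg
  2-simplices (4): abc, acg, bcf, bef

giving chain groups C_0 ≅ Z^7, C_1 ≅ Z^11, C_2 ≅ Z^4.

Boundary ∂_1: C_1 → C_0 sends each edge [p,q] (with p < q) to q − p. For instance
  ∂bc = c − b.
The resulting 7×11 matrix has rank 6, and its Smith normal form has invariant factors (1,1,1,1,1,1).

∂_2: C_2 → C_1 acts by ∂[p,q,r] = [q,r] − [p,r] + [p,q]. For instance
  ∂bcf = cf − bf + bc,
  ∂bef = ef − bf + be.
This gives a 11×4 integer matrix of rank 4; reducing to Smith normal form yields diagonal entries (1,1,1,1).

Now H_k = ker ∂_k / im ∂_{k+1}, so:

  H_0: rank C_0 − rank ∂_1 = 7 − 6 = 1, and the invariant factors of ∂_1 are all 1, so H_0 ≅ Z.
  H_1: rank ker ∂_1 − rank ∂_2 = (11 − 6) − 4 = 1, and the invariant factors of ∂_2 are all 1, so H_1 ≅ Z.
  H_2: rank ker ∂_2 − rank ∂_3 = (4 − 4) − 0 = 0, and there is no ∂_3, so H_2 ≅ 0.

As a check, the Euler characteristic is 7 − 11 + 4 = 0, which agrees with 1 − 1 + 0 = 0.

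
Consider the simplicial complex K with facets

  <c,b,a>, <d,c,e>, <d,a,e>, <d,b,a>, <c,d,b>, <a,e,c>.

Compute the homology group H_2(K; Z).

K has 5 vertices, 9 edges, 6 triangles.
rank ∂_2 = 5, rank ∂_3 = 0 ⇒ b_2 = 6 − 5 − 0 = 1. So H_2 = Z.

H_2 = Z.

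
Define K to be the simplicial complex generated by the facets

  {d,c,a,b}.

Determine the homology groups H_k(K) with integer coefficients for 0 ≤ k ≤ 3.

H_0 = Z,  H_1 = 0,  H_2 = 0,  H_3 = 0.

Fix the vertex order a < b < c < d and write every simplex with vertices in increasing order. Then dim K = 3 and the simplices of K are:

  0-simplices (4): a, b, c, d
  1-simplices (6): ab, ac, ad, bc, bd, cd
  2-simplices (4): abc, abd, acd, bcd
  3-simplices (1): abcd

so the chain groups are C_0 ≅ Z^4, C_1 ≅ Z^6, C_2 ≅ Z^4, C_3 ≅ Z^1.

The boundary map ∂_1: C_1 → C_0 maps an edge to its endpoints' difference, ∂[p,q] = q − p. For instance
  ∂bc = c − b.
The resulting 4×6 matrix has rank 3, and its Smith normal form has invariant factors (1,1,1).

∂_2: C_2 → C_1 sends each 2-simplex [p,q,r] to [q,r] − [p,r] + [p,q]. For instance
  ∂abd = bd − ad + ab,
  ∂bcd = cd − bd + bc.
This gives a 6×4 integer matrix of rank 3; reducing to Smith normal form yields diagonal entries (1,1,1).

∂_3: C_3 → C_2 sends each 3-simplex σ to the alternating sum Σ_i (−1)^i (σ with its i-th vertex removed). For instance
  ∂abcd = bcd − acd + abd − abc.
The resulting 4×1 matrix has rank 1, and its Smith normal form has invariant factors (1).

Reading off H_k = ker ∂_k / im ∂_{k+1}:

  H_0: rank C_0 − rank ∂_1 = 4 − 3 = 1, and the invariant factors of ∂_1 are all 1, so H_0 = Z.
  H_1: rank ker ∂_1 − rank ∂_2 = (6 − 3) − 3 = 0, and the invariant factors of ∂_2 are all 1, so H_1 = 0.
  H_2: rank ker ∂_2 − rank ∂_3 = (4 − 3) − 1 = 0, and the invariant factors of ∂_3 are all 1, so H_2 = 0.
  H_3: rank ker ∂_3 − rank ∂_4 = (1 − 1) − 0 = 0, and there is no ∂_4, so H_3 = 0.

(K is a triangulation of the 3-simplex.)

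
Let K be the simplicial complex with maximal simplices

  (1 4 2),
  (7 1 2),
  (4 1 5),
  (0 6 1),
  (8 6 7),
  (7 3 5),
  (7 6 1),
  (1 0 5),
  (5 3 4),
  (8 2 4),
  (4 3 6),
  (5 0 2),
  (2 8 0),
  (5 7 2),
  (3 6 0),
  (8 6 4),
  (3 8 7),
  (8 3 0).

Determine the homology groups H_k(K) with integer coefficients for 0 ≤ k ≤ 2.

H_0 ≅ Z,  H_1 ≅ Z ⊕ Z_2,  H_2 = 0.

We work with the vertex ordering 0 < 1 < 2 < 3 < 4 < 5 < 6 < 7 < 8. The simplices of K, each written with vertices in increasing order, are:

  0-simplices (9): [0], [1], [2], [3], [4], [5], [6], [7], [8]
  1-simplices (27): (27 of them)
  2-simplices (18): [0,1,5], [0,1,6], [0,2,5], [0,2,8], [0,3,6], [0,3,8], [1,2,4], [1,2,7], [1,4,5], [1,6,7], [2,4,8], [2,5,7], [3,4,5], [3,4,6], [3,5,7], [3,7,8], [4,6,8], [6,7,8]

giving chain groups C_0 ≅ Z^9, C_1 ≅ Z^27, C_2 ≅ Z^18.

Boundary ∂_1: C_1 → C_0 is given by ∂[p,q] = [q] − [p].
As a 9×27 matrix over Z this has rank 8, with invariant factors (1,1,1,1,1,1,1,1).

∂_2: C_2 → C_1 sends each 2-simplex [p,q,r] to [q,r] − [p,r] + [p,q]. For instance
  ∂[3,7,8] = [7,8] − [3,8] + [3,7],
  ∂[1,6,7] = [6,7] − [1,7] + [1,6].
This gives a 27×18 integer matrix of rank 18; reducing to Smith normal form yields diagonal entries (1,1,1,1,1,1,1,1,1,1,1,1,1,1,1,1,1,2).

Reading off H_k = ker ∂_k / im ∂_{k+1}:

  H_0: rank C_0 − rank ∂_1 = 9 − 8 = 1, and the invariant factors of ∂_1 are all 1, so H_0 = Z.
  H_1: rank ker ∂_1 − rank ∂_2 = (27 − 8) − 18 = 1, and ∂_2 has invariant factor 2 > 1, so H_1 = Z ⊕ Z_2.
  H_2: rank ker ∂_2 − rank ∂_3 = (18 − 18) − 0 = 0, and there is no ∂_3, so H_2 = 0.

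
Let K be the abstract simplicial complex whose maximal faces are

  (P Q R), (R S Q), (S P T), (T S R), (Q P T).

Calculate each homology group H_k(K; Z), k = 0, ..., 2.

We work with the vertex ordering P < Q < R < S < T. The simplices of K, each written with vertices in increasing order, are:

  0-simplices (5): P, Q, R, S, T
  1-simplices (10): PQ, PR, PS, PT, QR, QS, QT, RS, RT, ST
  2-simplices (5): PQR, PQT, PST, QRS, RST

giving chain groups C_0 ≅ Z^5, C_1 ≅ Z^10, C_2 ≅ Z^5.

∂_1: C_1 → C_0 sends each edge [p,q] (with p < q) to q − p. For instance
  ∂PT = T − P.
The resulting 5×10 matrix has rank 4, and its Smith normal form has invariant factors (1,1,1,1).

∂_2: C_2 → C_1 acts by ∂[p,q,r] = [q,r] − [p,r] + [p,q]. For instance
  ∂QRS = RS − QS + QR,
  ∂PQR = QR − PR + PQ.
As a 10×5 matrix over Z this has rank 5, with invariant factors (1,1,1,1,1).

From H_k ≅ ker(∂_k) / im(∂_{k+1}) we obtain:

  H_0: rank C_0 − rank ∂_1 = 5 − 4 = 1, and the invariant factors of ∂_1 are all 1, so H_0 ≅ Z.
  H_1: rank ker ∂_1 − rank ∂_2 = (10 − 4) − 5 = 1, and the invariant factors of ∂_2 are all 1, so H_1 ≅ Z.
  H_2: rank ker ∂_2 − rank ∂_3 = (5 − 5) − 0 = 0, and there is no ∂_3, so H_2 ≅ 0.

As a check, the Euler characteristic is 5 − 10 + 5 = 0, which agrees with 1 − 1 + 0 = 0.

H_0 = Z,  H_1 = Z,  H_2 = 0.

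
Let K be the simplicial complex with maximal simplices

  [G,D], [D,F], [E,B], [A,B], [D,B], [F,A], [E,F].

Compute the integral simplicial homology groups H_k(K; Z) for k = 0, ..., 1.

H_0 ≅ Z,  H_1 ≅ Z^2.

We work with the vertex ordering A < B < D < E < F < G. The simplices of K, each written with vertices in increasing order, are:

  0-simplices (6): A, B, D, E, F, G
  1-simplices (7): AB, AF, BD, BE, DF, DG, EF

giving chain groups C_0 ≅ Z^6, C_1 ≅ Z^7.

The boundary map ∂_1: C_1 → C_0 is given by ∂[p,q] = [q] − [p].
As a 6×7 matrix over Z this has rank 5, with invariant factors (1,1,1,1,1).

From H_k ≅ ker(∂_k) / im(∂_{k+1}) we obtain:

  H_0: rank C_0 − rank ∂_1 = 6 − 5 = 1, and the invariant factors of ∂_1 are all 1, so H_0 = Z.
  H_1: rank ker ∂_1 − rank ∂_2 = (7 − 5) − 0 = 2, and there is no ∂_2, so H_1 = Z^2.

As a check, the Euler characteristic is 6 − 7 = -1, which agrees with 1 − 2 = -1.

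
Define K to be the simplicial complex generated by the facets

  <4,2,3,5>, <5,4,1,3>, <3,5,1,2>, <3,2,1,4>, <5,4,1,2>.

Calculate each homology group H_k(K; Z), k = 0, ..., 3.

H_0 = Z,  H_1 = 0,  H_2 = 0,  H_3 = Z.

Order the vertices as 1 < 2 < 3 < 4 < 5. Listing each simplex with vertices in this order, K has dimension 3 with simplices:

  0-simplices (5): [1], [2], [3], [4], [5]
  1-simplices (10): [1,2], [1,3], [1,4], [1,5], [2,3], [2,4], [2,5], [3,4], [3,5], [4,5]
  2-simplices (10): [1,2,3], [1,2,4], [1,2,5], [1,3,4], [1,3,5], [1,4,5], [2,3,4], [2,3,5], [2,4,5], [3,4,5]
  3-simplices (5): [1,2,3,4], [1,2,3,5], [1,2,4,5], [1,3,4,5], [2,3,4,5]

so the chain groups are C_0 ≅ Z^5, C_1 ≅ Z^10, C_2 ≅ Z^10, C_3 ≅ Z^5.

∂_1: C_1 → C_0 maps an edge to its endpoints' difference, ∂[p,q] = q − p. For instance
  ∂[2,3] = [3] − [2].
As a 5×10 matrix over Z this has rank 4, with invariant factors (1,1,1,1).

The boundary map ∂_2: C_2 → C_1 maps a triangle to the signed sum of its edges. For instance
  ∂[1,3,4] = [3,4] − [1,4] + [1,3],
  ∂[1,4,5] = [4,5] − [1,5] + [1,4].
This gives a 10×10 integer matrix of rank 6; reducing to Smith normal form yields diagonal entries (1,1,1,1,1,1).

∂_3: C_3 → C_2 sends each 3-simplex σ to the alternating sum Σ_i (−1)^i (σ with its i-th vertex removed). For instance
  ∂[1,3,4,5] = [3,4,5] − [1,4,5] + [1,3,5] − [1,3,4],
  ∂[2,3,4,5] = [3,4,5] − [2,4,5] + [2,3,5] − [2,3,4].
As a 10×5 matrix over Z this has rank 4, with invariant factors (1,1,1,1).

Reading off H_k = ker ∂_k / im ∂_{k+1}:

  H_0: rank C_0 − rank ∂_1 = 5 − 4 = 1, and the invariant factors of ∂_1 are all 1, so H_0 ≅ Z.
  H_1: rank ker ∂_1 − rank ∂_2 = (10 − 4) − 6 = 0, and the invariant factors of ∂_2 are all 1, so H_1 ≅ 0.
  H_2: rank ker ∂_2 − rank ∂_3 = (10 − 6) − 4 = 0, and the invariant factors of ∂_3 are all 1, so H_2 ≅ 0.
  H_3: rank ker ∂_3 − rank ∂_4 = (5 − 4) − 0 = 1, and there is no ∂_4, so H_3 ≅ Z.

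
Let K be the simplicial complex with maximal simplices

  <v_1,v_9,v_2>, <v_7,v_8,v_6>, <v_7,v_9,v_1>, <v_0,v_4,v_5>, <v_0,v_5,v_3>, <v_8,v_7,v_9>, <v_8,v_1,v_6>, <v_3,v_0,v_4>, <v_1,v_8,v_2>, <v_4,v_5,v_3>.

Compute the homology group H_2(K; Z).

H_2 ≅ Z.

We work with the vertex ordering v_0 < v_1 < v_2 < v_3 < v_4 < v_5 < v_6 < v_7 < v_8 < v_9. The simplices of K, each written with vertices in increasing order, are:

  0-simplices (10): [v_0], [v_1], [v_2], [v_3], [v_4], [v_5], [v_6], [v_7], [v_8], [v_9]
  1-simplices (18): (18 of them)
  2-simplices (10): [v_0,v_3,v_4], [v_0,v_3,v_5], [v_0,v_4,v_5], [v_1,v_2,v_8], [v_1,v_2,v_9], [v_1,v_6,v_8], [v_1,v_7,v_9], [v_3,v_4,v_5], [v_6,v_7,v_8], [v_7,v_8,v_9]

giving chain groups C_0 ≅ Z^10, C_1 ≅ Z^18, C_2 ≅ Z^10.

The boundary map ∂_1: C_1 → C_0 maps an edge to its endpoints' difference, ∂[p,q] = q − p.
This gives a 10×18 integer matrix of rank 8; reducing to Smith normal form yields diagonal entries (1,1,1,1,1,1,1,1).

The boundary map ∂_2: C_2 → C_1 sends each 2-simplex [p,q,r] to [q,r] − [p,r] + [p,q]. For instance
  ∂[v_1,v_2,v_9] = [v_2,v_9] − [v_1,v_9] + [v_1,v_2],
  ∂[v_6,v_7,v_8] = [v_7,v_8] − [v_6,v_8] + [v_6,v_7].
This gives a 18×10 integer matrix of rank 9; reducing to Smith normal form yields diagonal entries (1,1,1,1,1,1,1,1,1).

Now H_k = ker ∂_k / im ∂_{k+1}, so:

  H_2: rank ker ∂_2 − rank ∂_3 = (10 − 9) − 0 = 1, and there is no ∂_3, so H_2 = Z.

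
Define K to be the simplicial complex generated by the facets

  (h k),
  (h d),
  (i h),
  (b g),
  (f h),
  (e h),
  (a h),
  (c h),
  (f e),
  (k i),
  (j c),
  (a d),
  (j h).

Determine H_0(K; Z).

H_0 ≅ Z^2.

Order the vertices as a < b < c < d < e < f < g < h < i < j < k. Listing each simplex with vertices in this order, K has dimension 1 with simplices:

  0-simplices (11): a, b, c, d, e, f, g, h, i, j, k
  1-simplices (13): ad, ah, bg, ch, cj, dh, ef, eh, fh, hi, hj, hk, ik

giving chain groups C_0 ≅ Z^11, C_1 ≅ Z^13.

Boundary ∂_1: C_1 → C_0 sends each edge [p,q] (with p < q) to q − p. For instance
  ∂bg = g − b.
As a 11×13 matrix over Z this has rank 9, with invariant factors (1,1,1,1,1,1,1,1,1).

Now H_k = ker ∂_k / im ∂_{k+1}, so:

  H_0: rank C_0 − rank ∂_1 = 11 − 9 = 2, and the invariant factors of ∂_1 are all 1, so H_0 ≅ Z^2.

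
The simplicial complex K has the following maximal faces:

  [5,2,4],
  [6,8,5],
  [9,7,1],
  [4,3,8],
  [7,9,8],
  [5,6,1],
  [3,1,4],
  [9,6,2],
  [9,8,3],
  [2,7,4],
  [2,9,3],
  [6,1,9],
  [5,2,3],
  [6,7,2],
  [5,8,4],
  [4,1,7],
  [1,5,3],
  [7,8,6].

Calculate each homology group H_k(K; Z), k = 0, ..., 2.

H_0 ≅ Z,  H_1 ≅ Z ⊕ Z_2,  H_2 = 0.

Take the total order 1 < 2 < 3 < 4 < 5 < 6 < 7 < 8 < 9 on the vertex set. Then K (dimension 2) consists of the simplices:

  0-simplices (9): [1], [2], [3], [4], [5], [6], [7], [8], [9]
  1-simplices (27): (27 of them)
  2-simplices (18): [1,3,4], [1,3,5], [1,4,7], [1,5,6], [1,6,9], [1,7,9], [2,3,5], [2,3,9], [2,4,5], [2,4,7], [2,6,7], [2,6,9], [3,4,8], [3,8,9], [4,5,8], [5,6,8], [6,7,8], [7,8,9]

Hence C_0 ≅ Z^9, C_1 ≅ Z^27, C_2 ≅ Z^18.

Boundary ∂_1: C_1 → C_0 is given by ∂[p,q] = [q] − [p]. For instance
  ∂[1,5] = [5] − [1].
The resulting 9×27 matrix has rank 8, and its Smith normal form has invariant factors (1,1,1,1,1,1,1,1).

Boundary ∂_2: C_2 → C_1 maps a triangle to the signed sum of its edges. For instance
  ∂[1,3,4] = [3,4] − [1,4] + [1,3],
  ∂[2,3,9] = [3,9] − [2,9] + [2,3].
The 27×18 boundary matrix has rank 18 and Smith normal form diag(1,1,1,1,1,1,1,1,1,1,1,1,1,1,1,1,1,2).

Computing H_k = (kernel of ∂_k) / (image of ∂_{k+1}):

  H_0: rank C_0 − rank ∂_1 = 9 − 8 = 1, and the invariant factors of ∂_1 are all 1, so H_0 = Z.
  H_1: rank ker ∂_1 − rank ∂_2 = (27 − 8) − 18 = 1, and ∂_2 has invariant factor 2 > 1, so H_1 = Z ⊕ Z_2.
  H_2: rank ker ∂_2 − rank ∂_3 = (18 − 18) − 0 = 0, and there is no ∂_3, so H_2 = 0.

As a check, the Euler characteristic is 9 − 27 + 18 = 0, which agrees with 1 − 1 + 0 = 0.
(K is a triangulation of the Klein bottle.)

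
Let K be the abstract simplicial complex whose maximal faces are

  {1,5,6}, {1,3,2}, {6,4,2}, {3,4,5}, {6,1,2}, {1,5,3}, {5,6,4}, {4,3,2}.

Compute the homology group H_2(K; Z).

H_2 ≅ Z.

Fix the vertex order 1 < 2 < 3 < 4 < 5 < 6 and write every simplex with vertices in increasing order. Then dim K = 2 and the simplices of K are:

  0-simplices (6): [1], [2], [3], [4], [5], [6]
  1-simplices (12): [1,2], [1,3], [1,5], [1,6], [2,3], [2,4], [2,6], [3,4], [3,5], [4,5], [4,6], [5,6]
  2-simplices (8): [1,2,3], [1,2,6], [1,3,5], [1,5,6], [2,3,4], [2,4,6], [3,4,5], [4,5,6]

so the chain groups are C_0 ≅ Z^6, C_1 ≅ Z^12, C_2 ≅ Z^8.

Boundary ∂_1: C_1 → C_0 is given by ∂[p,q] = [q] − [p]. For instance
  ∂[4,6] = [6] − [4].
As a 6×12 matrix over Z this has rank 5, with invariant factors (1,1,1,1,1).

Boundary ∂_2: C_2 → C_1 acts by ∂[p,q,r] = [q,r] − [p,r] + [p,q]. For instance
  ∂[1,2,6] = [2,6] − [1,6] + [1,2],
  ∂[4,5,6] = [5,6] − [4,6] + [4,5].
The 12×8 boundary matrix has rank 7 and Smith normal form diag(1,1,1,1,1,1,1).

Now H_k = ker ∂_k / im ∂_{k+1}, so:

  H_2: rank ker ∂_2 − rank ∂_3 = (8 − 7) − 0 = 1, and there is no ∂_3, so H_2 = Z.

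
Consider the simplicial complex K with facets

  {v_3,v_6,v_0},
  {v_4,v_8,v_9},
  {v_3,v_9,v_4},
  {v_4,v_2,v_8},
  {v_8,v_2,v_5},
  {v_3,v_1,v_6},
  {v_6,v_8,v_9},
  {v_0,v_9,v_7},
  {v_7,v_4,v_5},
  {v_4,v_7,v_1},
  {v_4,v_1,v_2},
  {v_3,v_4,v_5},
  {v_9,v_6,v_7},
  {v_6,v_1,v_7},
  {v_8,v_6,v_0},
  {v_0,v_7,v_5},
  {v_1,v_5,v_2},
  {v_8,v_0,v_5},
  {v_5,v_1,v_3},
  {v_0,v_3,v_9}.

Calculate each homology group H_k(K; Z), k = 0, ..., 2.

Order the vertices as v_0 < v_1 < v_2 < v_3 < v_4 < v_5 < v_6 < v_7 < v_8 < v_9. Listing each simplex with vertices in this order, K has dimension 2 with simplices:

  0-simplices (10): [v_0], [v_1], [v_2], [v_3], [v_4], [v_5], [v_6], [v_7], [v_8], [v_9]
  1-simplices (30): (30 of them)
  2-simplices (20): (20 of them)

giving chain groups C_0 ≅ Z^10, C_1 ≅ Z^30, C_2 ≅ Z^20.

∂_1: C_1 → C_0 sends each edge [p,q] (with p < q) to q − p. For instance
  ∂[v_4,v_5] = [v_5] − [v_4].
The resulting 10×30 matrix has rank 9, and its Smith normal form has invariant factors (1,1,1,1,1,1,1,1,1).

The boundary map ∂_2: C_2 → C_1 acts by ∂[p,q,r] = [q,r] − [p,r] + [p,q]. For instance
  ∂[v_6,v_7,v_9] = [v_7,v_9] − [v_6,v_9] + [v_6,v_7],
  ∂[v_0,v_5,v_7] = [v_5,v_7] − [v_0,v_7] + [v_0,v_5].
This gives a 30×20 integer matrix of rank 20; reducing to Smith normal form yields diagonal entries (1,1,1,1,1,1,1,1,1,1,1,1,1,1,1,1,1,1,1,2).

Now H_k = ker ∂_k / im ∂_{k+1}, so:

  H_0: rank C_0 − rank ∂_1 = 10 − 9 = 1, and the invariant factors of ∂_1 are all 1, so H_0 = Z.
  H_1: rank ker ∂_1 − rank ∂_2 = (30 − 9) − 20 = 1, and ∂_2 has invariant factor 2 > 1, so H_1 = Z ⊕ Z/2.
  H_2: rank ker ∂_2 − rank ∂_3 = (20 − 20) − 0 = 0, and there is no ∂_3, so H_2 = 0.

H_0 = Z,  H_1 = Z ⊕ Z/2,  H_2 = 0.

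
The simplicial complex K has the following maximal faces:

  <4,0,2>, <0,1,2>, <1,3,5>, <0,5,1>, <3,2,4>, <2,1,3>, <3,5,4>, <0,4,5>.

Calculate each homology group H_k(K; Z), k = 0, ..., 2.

H_0 ≅ Z,  H_1 = 0,  H_2 ≅ Z.

We work with the vertex ordering 0 < 1 < 2 < 3 < 4 < 5. The simplices of K, each written with vertices in increasing order, are:

  0-simplices (6): [0], [1], [2], [3], [4], [5]
  1-simplices (12): [0,1], [0,2], [0,4], [0,5], [1,2], [1,3], [1,5], [2,3], [2,4], [3,4], [3,5], [4,5]
  2-simplices (8): [0,1,2], [0,1,5], [0,2,4], [0,4,5], [1,2,3], [1,3,5], [2,3,4], [3,4,5]

so the chain groups are C_0 ≅ Z^6, C_1 ≅ Z^12, C_2 ≅ Z^8.

The boundary map ∂_1: C_1 → C_0 is given by ∂[p,q] = [q] − [p]. For instance
  ∂[0,4] = [4] − [0].
As a 6×12 matrix over Z this has rank 5, with invariant factors (1,1,1,1,1).

The boundary map ∂_2: C_2 → C_1 maps a triangle to the signed sum of its edges. For instance
  ∂[3,4,5] = [4,5] − [3,5] + [3,4],
  ∂[2,3,4] = [3,4] − [2,4] + [2,3].
The resulting 12×8 matrix has rank 7, and its Smith normal form has invariant factors (1,1,1,1,1,1,1).

Now H_k = ker ∂_k / im ∂_{k+1}, so:

  H_0: rank C_0 − rank ∂_1 = 6 − 5 = 1, and the invariant factors of ∂_1 are all 1, so H_0 ≅ Z.
  H_1: rank ker ∂_1 − rank ∂_2 = (12 − 5) − 7 = 0, and the invariant factors of ∂_2 are all 1, so H_1 ≅ 0.
  H_2: rank ker ∂_2 − rank ∂_3 = (8 − 7) − 0 = 1, and there is no ∂_3, so H_2 ≅ Z.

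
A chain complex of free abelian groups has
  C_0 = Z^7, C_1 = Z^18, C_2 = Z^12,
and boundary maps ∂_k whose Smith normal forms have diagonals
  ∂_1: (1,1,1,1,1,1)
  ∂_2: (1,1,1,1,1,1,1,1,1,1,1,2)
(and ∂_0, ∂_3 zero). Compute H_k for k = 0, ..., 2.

H_0 ≅ Z,  H_1 ≅ Z/2,  H_2 = 0.

H_0: b_0 = 7 − 0 − 6 = 1; torsion from ∂_1 factors > 1: none. So H_0 ≅ Z.
H_1: b_1 = 18 − 6 − 12 = 0; torsion from ∂_2 factors > 1: [2]. So H_1 ≅ Z/2.
H_2: b_2 = 12 − 12 − 0 = 0; torsion from ∂_3 factors > 1: none. So H_2 ≅ 0.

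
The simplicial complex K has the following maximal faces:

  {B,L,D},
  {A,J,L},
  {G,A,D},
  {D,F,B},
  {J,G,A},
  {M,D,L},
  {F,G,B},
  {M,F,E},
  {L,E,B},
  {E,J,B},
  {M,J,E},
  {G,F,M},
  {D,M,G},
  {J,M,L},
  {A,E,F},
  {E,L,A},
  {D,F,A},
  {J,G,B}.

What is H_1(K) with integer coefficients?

H_1 ≅ Z ⊕ Z/2.

Order the vertices as A < B < D < E < F < G < J < L < M. Listing each simplex with vertices in this order, K has dimension 2 with simplices:

  0-simplices (9): A, B, D, E, F, G, J, L, M
  1-simplices (27): AD, AE, AF, AG, AJ, AL, BD, BE, BF, BG, BJ, BL, DF, DG, DL, DM, EF, EJ, EL, EM, FG, FM, GJ, GM, JL, JM, LM
  2-simplices (18): ADF, ADG, AEF, AEL, AGJ, AJL, BDF, BDL, BEJ, BEL, BFG, BGJ, DGM, DLM, EFM, EJM, FGM, JLM

so the chain groups are C_0 ≅ Z^9, C_1 ≅ Z^27, C_2 ≅ Z^18.

∂_1: C_1 → C_0 is given by ∂[p,q] = [q] − [p].
The 9×27 boundary matrix has rank 8 and Smith normal form diag(1,1,1,1,1,1,1,1).

The boundary map ∂_2: C_2 → C_1 acts by ∂[p,q,r] = [q,r] − [p,r] + [p,q]. For instance
  ∂ADF = DF − AF + AD,
  ∂DGM = GM − DM + DG.
This gives a 27×18 integer matrix of rank 18; reducing to Smith normal form yields diagonal entries (1,1,1,1,1,1,1,1,1,1,1,1,1,1,1,1,1,2).

Computing H_k = (kernel of ∂_k) / (image of ∂_{k+1}):

  H_1: rank ker ∂_1 − rank ∂_2 = (27 − 8) − 18 = 1, and ∂_2 has invariant factor 2 > 1, so H_1 = Z ⊕ Z/2.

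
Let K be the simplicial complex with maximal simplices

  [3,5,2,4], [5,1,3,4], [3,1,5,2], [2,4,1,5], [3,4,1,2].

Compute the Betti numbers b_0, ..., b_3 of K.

We work with the vertex ordering 1 < 2 < 3 < 4 < 5. The simplices of K, each written with vertices in increasing order, are:

  0-simplices (5): [1], [2], [3], [4], [5]
  1-simplices (10): [1,2], [1,3], [1,4], [1,5], [2,3], [2,4], [2,5], [3,4], [3,5], [4,5]
  2-simplices (10): [1,2,3], [1,2,4], [1,2,5], [1,3,4], [1,3,5], [1,4,5], [2,3,4], [2,3,5], [2,4,5], [3,4,5]
  3-simplices (5): [1,2,3,4], [1,2,3,5], [1,2,4,5], [1,3,4,5], [2,3,4,5]

giving chain groups C_0 ≅ Z^5, C_1 ≅ Z^10, C_2 ≅ Z^10, C_3 ≅ Z^5.

Boundary ∂_1: C_1 → C_0 sends each edge [p,q] (with p < q) to q − p.
The 5×10 boundary matrix has rank 4 and Smith normal form diag(1,1,1,1).

The boundary map ∂_2: C_2 → C_1 acts by ∂[p,q,r] = [q,r] − [p,r] + [p,q]. For instance
  ∂[2,4,5] = [4,5] − [2,5] + [2,4],
  ∂[1,3,5] = [3,5] − [1,5] + [1,3].
The resulting 10×10 matrix has rank 6, and its Smith normal form has invariant factors (1,1,1,1,1,1).

Boundary ∂_3: C_3 → C_2 sends each 3-simplex σ to the alternating sum Σ_i (−1)^i (σ with its i-th vertex removed). For instance
  ∂[1,2,3,4] = [2,3,4] − [1,3,4] + [1,2,4] − [1,2,3],
  ∂[1,2,4,5] = [2,4,5] − [1,4,5] + [1,2,5] − [1,2,4].
As a 10×5 matrix over Z this has rank 4, with invariant factors (1,1,1,1).

Reading off H_k = ker ∂_k / im ∂_{k+1}:

  H_0: rank C_0 − rank ∂_1 = 5 − 4 = 1, and the invariant factors of ∂_1 are all 1, so H_0 ≅ Z.
  H_1: rank ker ∂_1 − rank ∂_2 = (10 − 4) − 6 = 0, and the invariant factors of ∂_2 are all 1, so H_1 ≅ 0.
  H_2: rank ker ∂_2 − rank ∂_3 = (10 − 6) − 4 = 0, and the invariant factors of ∂_3 are all 1, so H_2 ≅ 0.
  H_3: rank ker ∂_3 − rank ∂_4 = (5 − 4) − 0 = 1, and there is no ∂_4, so H_3 ≅ Z.

(K is a triangulation of the 3-sphere S^3.)

Hence the Betti numbers are b_0 = 1, b_1 = 0, b_2 = 0, b_3 = 1.

b_0 = 1, b_1 = 0, b_2 = 0, b_3 = 1.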